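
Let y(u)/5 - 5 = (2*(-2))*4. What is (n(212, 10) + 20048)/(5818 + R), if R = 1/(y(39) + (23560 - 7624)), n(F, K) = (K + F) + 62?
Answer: 322892492/92395659 ≈ 3.4947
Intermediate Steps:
y(u) = -55 (y(u) = 25 + 5*((2*(-2))*4) = 25 + 5*(-4*4) = 25 + 5*(-16) = 25 - 80 = -55)
n(F, K) = 62 + F + K (n(F, K) = (F + K) + 62 = 62 + F + K)
R = 1/15881 (R = 1/(-55 + (23560 - 7624)) = 1/(-55 + 15936) = 1/15881 ≈ 6.2968e-5)
(n(212, 10) + 20048)/(5818 + R) = ((62 + 212 + 10) + 20048)/(5818 + 1/15881) = (284 + 20048)/(92395659/15881) = 20332*(15881/92395659) = 322892492/92395659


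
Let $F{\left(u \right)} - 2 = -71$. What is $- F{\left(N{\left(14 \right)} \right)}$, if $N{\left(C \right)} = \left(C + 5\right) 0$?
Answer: $69$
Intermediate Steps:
$N{\left(C \right)} = 0$ ($N{\left(C \right)} = \left(5 + C\right) 0 = 0$)
$F{\left(u \right)} = -69$ ($F{\left(u \right)} = 2 - 71 = -69$)
$- F{\left(N{\left(14 \right)} \right)} = \left(-1\right) \left(-69\right) = 69$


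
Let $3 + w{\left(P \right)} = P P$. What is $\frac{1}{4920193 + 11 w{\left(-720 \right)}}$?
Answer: $\frac{1}{10622560} \approx 9.4139 \cdot 10^{-8}$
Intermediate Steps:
$w{\left(P \right)} = -3 + P^{2}$ ($w{\left(P \right)} = -3 + P P = -3 + P^{2}$)
$\frac{1}{4920193 + 11 w{\left(-720 \right)}} = \frac{1}{4920193 + 11 \left(-3 + \left(-720\right)^{2}\right)} = \frac{1}{4920193 + 11 \left(-3 + 518400\right)} = \frac{1}{4920193 + 11 \cdot 518397} = \frac{1}{4920193 + 5702367} = \frac{1}{10622560}$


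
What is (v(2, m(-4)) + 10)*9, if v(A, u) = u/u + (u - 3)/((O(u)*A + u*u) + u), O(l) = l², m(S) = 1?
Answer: 189/2 ≈ 94.500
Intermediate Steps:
v(A, u) = 1 + (-3 + u)/(u + u² + A*u²) (v(A, u) = u/u + (u - 3)/((u²*A + u*u) + u) = 1 + (-3 + u)/((A*u² + u²) + u) = 1 + (-3 + u)/((u² + A*u²) + u) = 1 + (-3 + u)/(u + u² + A*u²))
(v(2, m(-4)) + 10)*9 = ((-3 + 1² + 2*1 + 2*1²)/(1*(1 + 1 + 2*1)) + 10)*9 = (1*(-3 + 1 + 2 + 2*1)/(1 + 1 + 2) + 10)*9 = (1*(-3 + 1 + 2 + 2)/4 + 10)*9 = (1*(¼)*2 + 10)*9 = (½ + 10)*9 = (21/2)*9 = 189/2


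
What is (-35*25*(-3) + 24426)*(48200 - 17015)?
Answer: 843585435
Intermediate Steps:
(-35*25*(-3) + 24426)*(48200 - 17015) = (-875*(-3) + 24426)*31185 = (2625 + 24426)*31185 = 27051*31185 = 843585435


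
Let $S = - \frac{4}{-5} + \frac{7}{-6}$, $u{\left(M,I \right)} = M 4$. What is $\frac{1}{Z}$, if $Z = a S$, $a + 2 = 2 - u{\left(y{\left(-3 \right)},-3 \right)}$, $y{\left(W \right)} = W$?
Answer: $- \frac{5}{22} \approx -0.22727$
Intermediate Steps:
$u{\left(M,I \right)} = 4 M$
$a = 12$ ($a = -2 - \left(-2 + 4 \left(-3\right)\right) = -2 + \left(2 - -12\right) = -2 + \left(2 + 12\right) = -2 + 14 = 12$)
$S = - \frac{11}{30}$ ($S = \left(-4\right) \left(- \frac{1}{5}\right) + 7 \left(- \frac{1}{6}\right) = \frac{4}{5} - \frac{7}{6} = - \frac{11}{30} \approx -0.36667$)
$Z = - \frac{22}{5}$ ($Z = 12 \left(- \frac{11}{30}\right) = - \frac{22}{5} \approx -4.4$)
$\frac{1}{Z} = \frac{1}{- \frac{22}{5}} = - \frac{5}{22}$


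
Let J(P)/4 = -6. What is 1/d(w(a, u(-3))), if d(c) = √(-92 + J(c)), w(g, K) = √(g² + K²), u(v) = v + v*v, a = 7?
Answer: -I*√29/58 ≈ -0.092848*I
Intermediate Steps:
J(P) = -24 (J(P) = 4*(-6) = -24)
u(v) = v + v²
w(g, K) = √(K² + g²)
d(c) = 2*I*√29 (d(c) = √(-92 - 24) = √(-116) = 2*I*√29)
1/d(w(a, u(-3))) = 1/(2*I*√29) = -I*√29/58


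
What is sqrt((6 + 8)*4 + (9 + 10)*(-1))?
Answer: sqrt(37) ≈ 6.0828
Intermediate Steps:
sqrt((6 + 8)*4 + (9 + 10)*(-1)) = sqrt(14*4 + 19*(-1)) = sqrt(56 - 19) = sqrt(37)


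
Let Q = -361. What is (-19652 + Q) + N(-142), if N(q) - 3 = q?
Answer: -20152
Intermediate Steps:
N(q) = 3 + q
(-19652 + Q) + N(-142) = (-19652 - 361) + (3 - 142) = -20013 - 139 = -20152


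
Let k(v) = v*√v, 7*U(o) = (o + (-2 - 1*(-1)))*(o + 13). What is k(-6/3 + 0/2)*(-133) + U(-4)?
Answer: -45/7 + 266*I*√2 ≈ -6.4286 + 376.18*I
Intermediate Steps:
U(o) = (-1 + o)*(13 + o)/7 (U(o) = ((o + (-2 - 1*(-1)))*(o + 13))/7 = ((o + (-2 + 1))*(13 + o))/7 = ((o - 1)*(13 + o))/7 = ((-1 + o)*(13 + o))/7 = (-1 + o)*(13 + o)/7)
k(v) = v^(3/2)
k(-6/3 + 0/2)*(-133) + U(-4) = (-6/3 + 0/2)^(3/2)*(-133) + (-13/7 + (⅐)*(-4)² + (12/7)*(-4)) = (-6*⅓ + 0*(½))^(3/2)*(-133) + (-13/7 + (⅐)*16 - 48/7) = (-2 + 0)^(3/2)*(-133) + (-13/7 + 16/7 - 48/7) = (-2)^(3/2)*(-133) - 45/7 = -2*I*√2*(-133) - 45/7 = 266*I*√2 - 45/7 = -45/7 + 266*I*√2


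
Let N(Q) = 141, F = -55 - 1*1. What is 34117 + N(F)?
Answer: 34258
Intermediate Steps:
F = -56 (F = -55 - 1 = -56)
34117 + N(F) = 34117 + 141 = 34258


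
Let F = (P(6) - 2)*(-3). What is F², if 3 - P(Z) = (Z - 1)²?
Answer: 5184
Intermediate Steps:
P(Z) = 3 - (-1 + Z)² (P(Z) = 3 - (Z - 1)² = 3 - (-1 + Z)²)
F = 72 (F = ((3 - (-1 + 6)²) - 2)*(-3) = ((3 - 1*5²) - 2)*(-3) = ((3 - 1*25) - 2)*(-3) = ((3 - 25) - 2)*(-3) = (-22 - 2)*(-3) = -24*(-3) = 72)
F² = 72² = 5184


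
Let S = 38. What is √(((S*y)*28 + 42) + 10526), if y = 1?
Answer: 4*√727 ≈ 107.85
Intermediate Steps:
√(((S*y)*28 + 42) + 10526) = √(((38*1)*28 + 42) + 10526) = √((38*28 + 42) + 10526) = √((1064 + 42) + 10526) = √(1106 + 10526) = √11632 = 4*√727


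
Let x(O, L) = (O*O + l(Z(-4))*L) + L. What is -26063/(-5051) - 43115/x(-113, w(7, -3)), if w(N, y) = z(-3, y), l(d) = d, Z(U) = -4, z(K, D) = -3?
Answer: 115259149/64541678 ≈ 1.7858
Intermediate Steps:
w(N, y) = -3
x(O, L) = O² - 3*L (x(O, L) = (O*O - 4*L) + L = (O² - 4*L) + L = O² - 3*L)
-26063/(-5051) - 43115/x(-113, w(7, -3)) = -26063/(-5051) - 43115/((-113)² - 3*(-3)) = -26063*(-1/5051) - 43115/(12769 + 9) = 26063/5051 - 43115/12778 = 115259149/64541678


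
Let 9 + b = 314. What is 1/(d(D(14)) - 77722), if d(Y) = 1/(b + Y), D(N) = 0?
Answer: -305/23705209 ≈ -1.2866e-5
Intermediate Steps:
b = 305 (b = -9 + 314 = 305)
d(Y) = 1/(305 + Y)
1/(d(D(14)) - 77722) = 1/(1/(305 + 0) - 77722) = 1/(1/305 - 77722) = 1/(-23705209/305) = -305/23705209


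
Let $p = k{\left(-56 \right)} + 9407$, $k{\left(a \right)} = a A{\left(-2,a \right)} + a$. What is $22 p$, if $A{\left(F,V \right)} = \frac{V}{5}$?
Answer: $\frac{1097602}{5} \approx 2.1952 \cdot 10^{5}$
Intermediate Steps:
$A{\left(F,V \right)} = \frac{V}{5}$ ($A{\left(F,V \right)} = V \frac{1}{5} = \frac{V}{5}$)
$k{\left(a \right)} = a + \frac{a^{2}}{5}$ ($k{\left(a \right)} = a \frac{a}{5} + a = \frac{a^{2}}{5} + a = a + \frac{a^{2}}{5}$)
$p = \frac{49891}{5}$ ($p = \frac{1}{5} \left(-56\right) \left(5 - 56\right) + 9407 = \frac{1}{5} \left(-56\right) \left(-51\right) + 9407 = \frac{2856}{5} + 9407 = \frac{49891}{5} \approx 9978.2$)
$22 p = 22 \cdot \frac{49891}{5} = \frac{1097602}{5}$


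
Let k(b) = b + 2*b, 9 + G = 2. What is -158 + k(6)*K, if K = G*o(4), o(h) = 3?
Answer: -536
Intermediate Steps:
G = -7 (G = -9 + 2 = -7)
k(b) = 3*b
K = -21 (K = -7*3 = -21)
-158 + k(6)*K = -158 + (3*6)*(-21) = -158 + 18*(-21) = -158 - 378 = -536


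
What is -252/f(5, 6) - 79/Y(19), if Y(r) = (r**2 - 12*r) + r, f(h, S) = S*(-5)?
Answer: 5989/760 ≈ 7.8803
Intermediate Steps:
f(h, S) = -5*S
Y(r) = r**2 - 11*r
-252/f(5, 6) - 79/Y(19) = -252/((-5*6)) - 79*1/(19*(-11 + 19)) = -252/(-30) - 79/(19*8) = -252*(-1/30) - 79/152 = 42/5 - 79*1/152 = 42/5 - 79/152 = 5989/760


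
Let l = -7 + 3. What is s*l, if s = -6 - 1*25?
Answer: 124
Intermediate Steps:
l = -4
s = -31 (s = -6 - 25 = -31)
s*l = -31*(-4) = 124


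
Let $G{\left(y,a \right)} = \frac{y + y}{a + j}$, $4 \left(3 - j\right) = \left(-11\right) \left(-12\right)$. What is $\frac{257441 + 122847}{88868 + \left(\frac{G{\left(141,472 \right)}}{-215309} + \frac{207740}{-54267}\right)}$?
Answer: $\frac{981980565057058944}{229465272960968977} \approx 4.2794$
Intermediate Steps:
$j = -30$ ($j = 3 - \frac{\left(-11\right) \left(-12\right)}{4} = 3 - 33 = -30$)
$G{\left(y,a \right)} = \frac{2 y}{-30 + a}$ ($G{\left(y,a \right)} = \frac{y + y}{a - 30} = \frac{2 y}{-30 + a}$)
$\frac{257441 + 122847}{88868 + \left(\frac{G{\left(141,472 \right)}}{-215309} + \frac{207740}{-54267}\right)} = \frac{257441 + 122847}{88868 + \left(\frac{2 \cdot 141 \frac{1}{-30 + 472}}{-215309} + \frac{207740}{-54267}\right)} = \frac{380288}{88868 + \left(2 \cdot 141 \cdot \frac{1}{442} \left(- \frac{1}{215309}\right) + 207740 \left(- \frac{1}{54267}\right)\right)} = \frac{380288}{88868 - \left(\frac{207740}{54267} - 2 \cdot 141 \cdot \frac{1}{442} \left(- \frac{1}{215309}\right)\right)} = \frac{380288}{88868 + \left(\frac{141}{221} \left(- \frac{1}{215309}\right) - \frac{207740}{54267}\right)} = \frac{380288}{88868 - \frac{9884960108507}{2582202344163}} = \frac{380288}{\frac{229465272960968977}{2582202344163}} = 380288 \cdot \frac{2582202344163}{229465272960968977} = \frac{981980565057058944}{229465272960968977}$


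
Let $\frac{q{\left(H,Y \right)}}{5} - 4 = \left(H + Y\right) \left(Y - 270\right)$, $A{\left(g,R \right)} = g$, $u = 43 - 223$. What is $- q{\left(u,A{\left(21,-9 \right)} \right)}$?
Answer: $-197975$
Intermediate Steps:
$u = -180$
$q{\left(H,Y \right)} = 20 + 5 \left(-270 + Y\right) \left(H + Y\right)$ ($q{\left(H,Y \right)} = 20 + 5 \left(H + Y\right) \left(Y - 270\right) = 20 + 5 \left(H + Y\right) \left(-270 + Y\right) = 20 + 5 \left(-270 + Y\right) \left(H + Y\right)$)
$- q{\left(u,A{\left(21,-9 \right)} \right)} = - (20 - -243000 - 28350 + 5 \cdot 21^{2} + 5 \left(-180\right) 21) = - (20 + 243000 - 28350 + 5 \cdot 441 - 18900) = - (20 + 243000 - 28350 + 2205 - 18900) = \left(-1\right) 197975 = -197975$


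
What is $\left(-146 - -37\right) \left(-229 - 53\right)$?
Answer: $30738$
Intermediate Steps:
$\left(-146 - -37\right) \left(-229 - 53\right) = \left(-146 + 37\right) \left(-282\right) = \left(-109\right) \left(-282\right) = 30738$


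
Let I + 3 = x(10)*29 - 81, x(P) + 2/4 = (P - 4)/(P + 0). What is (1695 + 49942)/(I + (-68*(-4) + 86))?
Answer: 516370/2769 ≈ 186.48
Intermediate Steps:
x(P) = -½ + (-4 + P)/P (x(P) = -½ + (P - 4)/(P + 0) = -½ + (-4 + P)/P)
I = -811/10 (I = -3 + (((½)*(-8 + 10)/10)*29 - 81) = -3 + (((½)*(⅒)*2)*29 - 81) = -3 + ((⅒)*29 - 81) = -3 + (29/10 - 81) = -3 - 781/10 = -811/10 ≈ -81.100)
(1695 + 49942)/(I + (-68*(-4) + 86)) = (1695 + 49942)/(-811/10 + (-68*(-4) + 86)) = 51637/(-811/10 + (272 + 86)) = 51637/(-811/10 + 358) = 51637/(2769/10) = 51637*(10/2769) = 516370/2769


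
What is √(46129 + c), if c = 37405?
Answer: √83534 ≈ 289.02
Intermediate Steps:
√(46129 + c) = √(46129 + 37405) = √83534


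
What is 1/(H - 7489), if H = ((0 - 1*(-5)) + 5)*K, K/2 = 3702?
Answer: 1/66551 ≈ 1.5026e-5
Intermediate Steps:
K = 7404 (K = 2*3702 = 7404)
H = 74040 (H = ((0 - 1*(-5)) + 5)*7404 = ((0 + 5) + 5)*7404 = (5 + 5)*7404 = 10*7404 = 74040)
1/(H - 7489) = 1/(74040 - 7489) = 1/66551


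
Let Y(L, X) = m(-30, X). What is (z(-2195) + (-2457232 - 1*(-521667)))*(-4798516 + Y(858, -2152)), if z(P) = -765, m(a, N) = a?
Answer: 9291568576180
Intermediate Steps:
Y(L, X) = -30
(z(-2195) + (-2457232 - 1*(-521667)))*(-4798516 + Y(858, -2152)) = (-765 + (-2457232 - 1*(-521667)))*(-4798516 - 30) = (-765 + (-2457232 + 521667))*(-4798546) = (-765 - 1935565)*(-4798546) = -1936330*(-4798546) = 9291568576180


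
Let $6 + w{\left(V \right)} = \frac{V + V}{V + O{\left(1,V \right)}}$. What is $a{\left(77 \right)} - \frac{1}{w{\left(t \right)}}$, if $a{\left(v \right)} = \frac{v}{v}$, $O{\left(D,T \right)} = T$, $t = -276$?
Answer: $\frac{6}{5} \approx 1.2$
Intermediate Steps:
$w{\left(V \right)} = -5$ ($w{\left(V \right)} = -6 + \frac{V + V}{V + V} = -6 + \frac{2 V}{2 V} = -6 + 2 V \frac{1}{2 V} = -6 + 1 = -5$)
$a{\left(v \right)} = 1$
$a{\left(77 \right)} - \frac{1}{w{\left(t \right)}} = 1 - \frac{1}{-5} = 1 - - \frac{1}{5} = 1 + \frac{1}{5} = \frac{6}{5}$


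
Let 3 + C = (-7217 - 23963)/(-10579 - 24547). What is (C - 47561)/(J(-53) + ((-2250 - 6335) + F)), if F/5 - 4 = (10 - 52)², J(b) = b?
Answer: -417675471/1773863 ≈ -235.46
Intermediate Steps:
F = 8840 (F = 20 + 5*(10 - 52)² = 20 + 5*(-42)² = 20 + 5*1764 = 20 + 8820 = 8840)
C = -37099/17563 (C = -3 + (-7217 - 23963)/(-10579 - 24547) = -3 - 31180/(-35126) = -3 - 31180*(-1/35126) = -3 + 15590/17563 = -37099/17563 ≈ -2.1123)
(C - 47561)/(J(-53) + ((-2250 - 6335) + F)) = (-37099/17563 - 47561)/(-53 + ((-2250 - 6335) + 8840)) = -835350942/(17563*(-53 + (-8585 + 8840))) = -835350942/(17563*(-53 + 255)) = -835350942/17563/202 = -835350942/17563*1/202 = -417675471/1773863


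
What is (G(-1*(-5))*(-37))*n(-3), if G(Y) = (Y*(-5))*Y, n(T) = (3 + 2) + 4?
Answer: 41625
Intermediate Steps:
n(T) = 9 (n(T) = 5 + 4 = 9)
G(Y) = -5*Y**2 (G(Y) = (-5*Y)*Y = -5*Y**2)
(G(-1*(-5))*(-37))*n(-3) = (-5*(-1*(-5))**2*(-37))*9 = (-5*5**2*(-37))*9 = (-5*25*(-37))*9 = -125*(-37)*9 = 4625*9 = 41625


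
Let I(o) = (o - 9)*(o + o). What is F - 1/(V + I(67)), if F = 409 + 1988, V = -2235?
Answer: 13272188/5537 ≈ 2397.0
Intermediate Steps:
I(o) = 2*o*(-9 + o) (I(o) = (-9 + o)*(2*o) = 2*o*(-9 + o))
F = 2397
F - 1/(V + I(67)) = 2397 - 1/(-2235 + 2*67*(-9 + 67)) = 2397 - 1/(-2235 + 2*67*58) = 2397 - 1/(-2235 + 7772) = 2397 - 1/5537 = 13272188/5537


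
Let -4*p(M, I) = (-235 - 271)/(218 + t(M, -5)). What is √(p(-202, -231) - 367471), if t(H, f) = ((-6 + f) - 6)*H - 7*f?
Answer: I*√19981555663974/7374 ≈ 606.19*I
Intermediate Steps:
t(H, f) = -7*f + H*(-12 + f) (t(H, f) = (-12 + f)*H - 7*f = H*(-12 + f) - 7*f = -7*f + H*(-12 + f))
p(M, I) = 253/(2*(253 - 17*M)) (p(M, I) = -(-235 - 271)/(4*(218 + (-12*M - 7*(-5) + M*(-5)))) = -(-253)/(2*(218 + (-12*M + 35 - 5*M))) = -(-253)/(2*(218 + (35 - 17*M))) = -(-253)/(2*(253 - 17*M)) = 253/(2*(253 - 17*M)))
√(p(-202, -231) - 367471) = √(253/(2*(253 - 17*(-202))) - 367471) = √(253/(2*(253 + 3434)) - 367471) = √((253/2)/3687 - 367471) = √((253/2)*(1/3687) - 367471) = √(253/7374 - 367471) = √(-2709730901/7374) = I*√19981555663974/7374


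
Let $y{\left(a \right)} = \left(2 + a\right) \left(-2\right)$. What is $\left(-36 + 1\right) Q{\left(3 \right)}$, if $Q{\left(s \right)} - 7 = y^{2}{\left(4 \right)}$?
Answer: $-5285$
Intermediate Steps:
$y{\left(a \right)} = -4 - 2 a$
$Q{\left(s \right)} = 151$ ($Q{\left(s \right)} = 7 + \left(-4 - 8\right)^{2} = 7 + \left(-12\right)^{2} = 7 + 144 = 151$)
$\left(-36 + 1\right) Q{\left(3 \right)} = \left(-36 + 1\right) 151 = \left(-35\right) 151 = -5285$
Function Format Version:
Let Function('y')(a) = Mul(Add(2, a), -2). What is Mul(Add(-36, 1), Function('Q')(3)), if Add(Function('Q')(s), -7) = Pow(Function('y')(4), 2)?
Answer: -5285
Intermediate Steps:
Function('y')(a) = Add(-4, Mul(-2, a))
Function('Q')(s) = 151 (Function('Q')(s) = Add(7, Pow(Add(-4, Mul(-2, 4)), 2)) = Add(7, Pow(Add(-4, -8), 2)) = Add(7, Pow(-12, 2)) = Add(7, 144) = 151)
Mul(Add(-36, 1), Function('Q')(3)) = Mul(Add(-36, 1), 151) = Mul(-35, 151) = -5285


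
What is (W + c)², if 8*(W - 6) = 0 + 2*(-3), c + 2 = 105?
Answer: 187489/16 ≈ 11718.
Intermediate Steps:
c = 103 (c = -2 + 105 = 103)
W = 21/4 (W = 6 + (0 + 2*(-3))/8 = 6 + (0 - 6)/8 = 6 + (⅛)*(-6) = 6 - ¾ = 21/4 ≈ 5.2500)
(W + c)² = (21/4 + 103)² = (433/4)² = 187489/16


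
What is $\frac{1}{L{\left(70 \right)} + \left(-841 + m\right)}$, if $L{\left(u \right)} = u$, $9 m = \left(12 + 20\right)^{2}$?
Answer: $- \frac{9}{5915} \approx -0.0015216$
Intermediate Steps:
$m = \frac{1024}{9}$ ($m = \frac{\left(12 + 20\right)^{2}}{9} = \frac{32^{2}}{9} = \frac{1}{9} \cdot 1024 = \frac{1024}{9} \approx 113.78$)
$\frac{1}{L{\left(70 \right)} + \left(-841 + m\right)} = \frac{1}{70 + \left(-841 + \frac{1024}{9}\right)} = \frac{1}{70 - \frac{6545}{9}} = \frac{1}{- \frac{5915}{9}} = - \frac{9}{5915}$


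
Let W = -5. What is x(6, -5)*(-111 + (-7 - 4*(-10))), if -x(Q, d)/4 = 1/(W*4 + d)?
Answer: -312/25 ≈ -12.480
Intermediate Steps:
x(Q, d) = -4/(-20 + d) (x(Q, d) = -4/(-5*4 + d) = -4/(-20 + d))
x(6, -5)*(-111 + (-7 - 4*(-10))) = (-4/(-20 - 5))*(-111 + (-7 - 4*(-10))) = (-4/(-25))*(-111 + (-7 + 40)) = (-4*(-1/25))*(-111 + 33) = (4/25)*(-78) = -312/25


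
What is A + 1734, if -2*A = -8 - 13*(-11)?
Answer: 3333/2 ≈ 1666.5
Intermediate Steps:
A = -135/2 (A = -(-8 - 13*(-11))/2 = -(-8 + 143)/2 = -½*135 = -135/2 ≈ -67.500)
A + 1734 = -135/2 + 1734 = 3333/2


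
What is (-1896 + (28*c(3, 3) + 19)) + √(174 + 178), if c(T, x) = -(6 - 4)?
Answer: -1933 + 4*√22 ≈ -1914.2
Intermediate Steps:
c(T, x) = -2 (c(T, x) = -1*2 = -2)
(-1896 + (28*c(3, 3) + 19)) + √(174 + 178) = (-1896 + (28*(-2) + 19)) + √(174 + 178) = (-1896 + (-56 + 19)) + √352 = (-1896 - 37) + 4*√22 = -1933 + 4*√22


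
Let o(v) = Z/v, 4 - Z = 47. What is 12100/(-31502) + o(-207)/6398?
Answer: -8011858007/20860403886 ≈ -0.38407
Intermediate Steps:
Z = -43 (Z = 4 - 1*47 = 4 - 47 = -43)
o(v) = -43/v
12100/(-31502) + o(-207)/6398 = 12100/(-31502) - 43/(-207)/6398 = 12100*(-1/31502) - 43*(-1/207)*(1/6398) = -6050/15751 + (43/207)*(1/6398) = -6050/15751 + 43/1324386 = -8011858007/20860403886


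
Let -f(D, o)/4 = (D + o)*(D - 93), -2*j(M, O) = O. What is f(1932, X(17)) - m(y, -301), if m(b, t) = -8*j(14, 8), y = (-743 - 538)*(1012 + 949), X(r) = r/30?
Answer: -71079962/5 ≈ -1.4216e+7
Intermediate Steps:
j(M, O) = -O/2
X(r) = r/30 (X(r) = r*(1/30) = r/30)
f(D, o) = -4*(-93 + D)*(D + o) (f(D, o) = -4*(D + o)*(D - 93) = -4*(D + o)*(-93 + D) = -4*(-93 + D)*(D + o))
y = -2512041 (y = -1281*1961 = -2512041)
m(b, t) = 32 (m(b, t) = -(-4)*8 = -8*(-4) = 32)
f(1932, X(17)) - m(y, -301) = (-4*1932² + 372*1932 + 372*((1/30)*17) - 4*1932*(1/30)*17) - 1*32 = (-4*3732624 + 718704 + 372*(17/30) - 4*1932*17/30) - 32 = (-14930496 + 718704 + 1054/5 - 21896/5) - 32 = -71079802/5 - 32 = -71079962/5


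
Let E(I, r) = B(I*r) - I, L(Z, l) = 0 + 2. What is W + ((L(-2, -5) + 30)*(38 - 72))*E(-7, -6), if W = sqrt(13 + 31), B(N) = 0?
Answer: -7616 + 2*sqrt(11) ≈ -7609.4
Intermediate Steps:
L(Z, l) = 2
W = 2*sqrt(11) (W = sqrt(44) = 2*sqrt(11) ≈ 6.6332)
E(I, r) = -I (E(I, r) = 0 - I = -I)
W + ((L(-2, -5) + 30)*(38 - 72))*E(-7, -6) = 2*sqrt(11) + ((2 + 30)*(38 - 72))*(-1*(-7)) = 2*sqrt(11) + (32*(-34))*7 = 2*sqrt(11) - 1088*7 = 2*sqrt(11) - 7616 = -7616 + 2*sqrt(11)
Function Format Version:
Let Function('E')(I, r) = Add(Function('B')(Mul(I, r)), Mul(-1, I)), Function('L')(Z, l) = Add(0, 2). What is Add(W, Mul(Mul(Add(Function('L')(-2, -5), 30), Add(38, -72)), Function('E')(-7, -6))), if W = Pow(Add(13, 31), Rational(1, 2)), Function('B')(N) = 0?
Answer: Add(-7616, Mul(2, Pow(11, Rational(1, 2)))) ≈ -7609.4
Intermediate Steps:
Function('L')(Z, l) = 2
W = Mul(2, Pow(11, Rational(1, 2))) (W = Pow(44, Rational(1, 2)) = Mul(2, Pow(11, Rational(1, 2))) ≈ 6.6332)
Function('E')(I, r) = Mul(-1, I) (Function('E')(I, r) = Add(0, Mul(-1, I)) = Mul(-1, I))
Add(W, Mul(Mul(Add(Function('L')(-2, -5), 30), Add(38, -72)), Function('E')(-7, -6))) = Add(Mul(2, Pow(11, Rational(1, 2))), Mul(Mul(Add(2, 30), Add(38, -72)), Mul(-1, -7))) = Add(Mul(2, Pow(11, Rational(1, 2))), Mul(Mul(32, -34), 7)) = Add(Mul(2, Pow(11, Rational(1, 2))), Mul(-1088, 7)) = Add(Mul(2, Pow(11, Rational(1, 2))), -7616) = Add(-7616, Mul(2, Pow(11, Rational(1, 2))))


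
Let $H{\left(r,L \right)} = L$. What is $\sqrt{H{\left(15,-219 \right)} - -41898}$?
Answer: $3 \sqrt{4631} \approx 204.15$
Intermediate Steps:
$\sqrt{H{\left(15,-219 \right)} - -41898} = \sqrt{-219 - -41898} = \sqrt{-219 + 41898} = \sqrt{41679} = 3 \sqrt{4631}$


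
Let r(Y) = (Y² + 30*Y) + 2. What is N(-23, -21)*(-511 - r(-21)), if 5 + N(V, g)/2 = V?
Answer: 18144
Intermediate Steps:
r(Y) = 2 + Y² + 30*Y
N(V, g) = -10 + 2*V
N(-23, -21)*(-511 - r(-21)) = (-10 + 2*(-23))*(-511 - (2 + (-21)² + 30*(-21))) = (-10 - 46)*(-511 - (2 + 441 - 630)) = -56*(-511 - 1*(-187)) = -56*(-511 + 187) = -56*(-324) = 18144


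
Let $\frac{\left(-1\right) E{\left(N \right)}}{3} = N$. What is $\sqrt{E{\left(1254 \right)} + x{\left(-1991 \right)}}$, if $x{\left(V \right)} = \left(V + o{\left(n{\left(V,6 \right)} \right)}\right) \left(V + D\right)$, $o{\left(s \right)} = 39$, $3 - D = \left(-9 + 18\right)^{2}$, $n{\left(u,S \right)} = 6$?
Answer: $\sqrt{4034926} \approx 2008.7$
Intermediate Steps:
$E{\left(N \right)} = - 3 N$
$D = -78$ ($D = 3 - \left(-9 + 18\right)^{2} = 3 - 9^{2} = 3 - 81 = -78$)
$x{\left(V \right)} = \left(-78 + V\right) \left(39 + V\right)$ ($x{\left(V \right)} = \left(V + 39\right) \left(V - 78\right) = \left(39 + V\right) \left(-78 + V\right) = \left(-78 + V\right) \left(39 + V\right)$)
$\sqrt{E{\left(1254 \right)} + x{\left(-1991 \right)}} = \sqrt{\left(-3\right) 1254 - \left(-74607 - 3964081\right)} = \sqrt{-3762 + \left(-3042 + 3964081 + 77649\right)} = \sqrt{-3762 + 4038688} = \sqrt{4034926}$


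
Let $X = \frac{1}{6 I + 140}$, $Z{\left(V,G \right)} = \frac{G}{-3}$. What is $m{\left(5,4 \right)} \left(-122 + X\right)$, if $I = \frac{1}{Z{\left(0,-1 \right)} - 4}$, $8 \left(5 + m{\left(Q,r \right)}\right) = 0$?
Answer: $\frac{928365}{1522} \approx 609.96$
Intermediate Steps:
$m{\left(Q,r \right)} = -5$ ($m{\left(Q,r \right)} = -5 + \frac{1}{8} \cdot 0 = -5 + 0 = -5$)
$Z{\left(V,G \right)} = - \frac{G}{3}$ ($Z{\left(V,G \right)} = G \left(- \frac{1}{3}\right) = - \frac{G}{3}$)
$I = - \frac{3}{11}$ ($I = \frac{1}{\left(- \frac{1}{3}\right) \left(-1\right) - 4} = \frac{1}{\frac{1}{3} - 4} = \frac{1}{- \frac{11}{3}} = - \frac{3}{11} \approx -0.27273$)
$X = \frac{11}{1522}$ ($X = \frac{1}{6 \left(- \frac{3}{11}\right) + 140} = \frac{1}{- \frac{18}{11} + 140} = \frac{1}{\frac{1522}{11}} = \frac{11}{1522} \approx 0.0072273$)
$m{\left(5,4 \right)} \left(-122 + X\right) = - 5 \left(-122 + \frac{11}{1522}\right) = \left(-5\right) \left(- \frac{185673}{1522}\right) = \frac{928365}{1522}$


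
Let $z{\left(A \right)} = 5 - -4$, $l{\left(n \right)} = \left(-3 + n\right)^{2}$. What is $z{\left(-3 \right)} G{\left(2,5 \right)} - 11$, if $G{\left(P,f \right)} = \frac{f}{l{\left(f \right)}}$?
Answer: $\frac{1}{4} \approx 0.25$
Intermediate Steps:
$G{\left(P,f \right)} = \frac{f}{\left(-3 + f\right)^{2}}$
$z{\left(A \right)} = 9$ ($z{\left(A \right)} = 5 + 4 = 9$)
$z{\left(-3 \right)} G{\left(2,5 \right)} - 11 = 9 \frac{5}{\left(-3 + 5\right)^{2}} - 11 = 9 \cdot \frac{5}{4} - 11 = \frac{45}{4} - 11 = \frac{1}{4}$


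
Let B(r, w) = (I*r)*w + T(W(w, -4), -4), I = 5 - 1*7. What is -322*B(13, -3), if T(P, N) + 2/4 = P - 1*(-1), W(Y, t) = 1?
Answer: -25599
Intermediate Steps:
T(P, N) = 1/2 + P (T(P, N) = -1/2 + (P - 1*(-1)) = -1/2 + (P + 1) = -1/2 + (1 + P) = 1/2 + P)
I = -2 (I = 5 - 7 = -2)
B(r, w) = 3/2 - 2*r*w (B(r, w) = (-2*r)*w + (1/2 + 1) = -2*r*w + 3/2 = 3/2 - 2*r*w)
-322*B(13, -3) = -322*(3/2 - 2*13*(-3)) = -322*(3/2 + 78) = -322*159/2 = -25599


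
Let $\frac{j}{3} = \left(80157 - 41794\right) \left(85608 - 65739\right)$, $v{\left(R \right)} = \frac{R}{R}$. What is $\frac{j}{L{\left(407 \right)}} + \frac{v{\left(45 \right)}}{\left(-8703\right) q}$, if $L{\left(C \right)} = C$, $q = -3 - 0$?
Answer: $\frac{1613609122448}{287199} \approx 5.6184 \cdot 10^{6}$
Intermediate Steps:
$v{\left(R \right)} = 1$
$q = -3$ ($q = -3 + 0 = -3$)
$j = 2286703341$ ($j = 3 \left(80157 - 41794\right) \left(85608 - 65739\right) = 3 \cdot 38363 \cdot 19869 = 3 \cdot 762234447 = 2286703341$)
$\frac{j}{L{\left(407 \right)}} + \frac{v{\left(45 \right)}}{\left(-8703\right) q} = \frac{2286703341}{407} + 1 \frac{1}{\left(-8703\right) \left(-3\right)} = 2286703341 \cdot \frac{1}{407} + 1 \cdot \frac{1}{26109} = \frac{61802793}{11} + 1 \cdot \frac{1}{26109} = \frac{61802793}{11} + \frac{1}{26109} = \frac{1613609122448}{287199}$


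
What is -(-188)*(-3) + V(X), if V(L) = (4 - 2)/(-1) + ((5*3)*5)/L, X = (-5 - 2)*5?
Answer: -3977/7 ≈ -568.14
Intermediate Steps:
X = -35 (X = -7*5 = -35)
V(L) = -2 + 75/L (V(L) = 2*(-1) + (15*5)/L = -2 + 75/L)
-(-188)*(-3) + V(X) = -(-188)*(-3) + (-2 + 75/(-35)) = -47*12 + (-2 + 75*(-1/35)) = -564 + (-2 - 15/7) = -564 - 29/7 = -3977/7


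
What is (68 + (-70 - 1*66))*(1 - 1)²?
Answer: 0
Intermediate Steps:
(68 + (-70 - 1*66))*(1 - 1)² = (68 + (-70 - 66))*0² = (68 - 136)*0 = -68*0 = 0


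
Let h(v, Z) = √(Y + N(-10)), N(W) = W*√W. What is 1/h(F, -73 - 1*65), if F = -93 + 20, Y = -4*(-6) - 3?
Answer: (21 - 10*I*√10)^(-½) ≈ 0.14303 + 0.076714*I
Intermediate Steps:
N(W) = W^(3/2)
Y = 21 (Y = 24 - 3 = 21)
F = -73
h(v, Z) = √(21 - 10*I*√10) (h(v, Z) = √(21 + (-10)^(3/2)) = √(21 - 10*I*√10))
1/h(F, -73 - 1*65) = 1/(√(21 - 10*I*√10)) = (21 - 10*I*√10)^(-½)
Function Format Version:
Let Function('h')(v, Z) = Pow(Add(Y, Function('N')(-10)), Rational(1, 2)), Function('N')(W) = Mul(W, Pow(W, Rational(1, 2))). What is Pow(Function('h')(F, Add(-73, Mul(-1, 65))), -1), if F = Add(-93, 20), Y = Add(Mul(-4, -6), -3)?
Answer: Pow(Add(21, Mul(-10, I, Pow(10, Rational(1, 2)))), Rational(-1, 2)) ≈ Add(0.14303, Mul(0.076714, I))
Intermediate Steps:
Function('N')(W) = Pow(W, Rational(3, 2))
Y = 21 (Y = Add(24, -3) = 21)
F = -73
Function('h')(v, Z) = Pow(Add(21, Mul(-10, I, Pow(10, Rational(1, 2)))), Rational(1, 2)) (Function('h')(v, Z) = Pow(Add(21, Pow(-10, Rational(3, 2))), Rational(1, 2)) = Pow(Add(21, Mul(-10, I, Pow(10, Rational(1, 2)))), Rational(1, 2)))
Pow(Function('h')(F, Add(-73, Mul(-1, 65))), -1) = Pow(Pow(Add(21, Mul(-10, I, Pow(10, Rational(1, 2)))), Rational(1, 2)), -1) = Pow(Add(21, Mul(-10, I, Pow(10, Rational(1, 2)))), Rational(-1, 2))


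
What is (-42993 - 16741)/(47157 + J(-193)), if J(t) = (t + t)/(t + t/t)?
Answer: -5734464/4527265 ≈ -1.2667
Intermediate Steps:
J(t) = 2*t/(1 + t) (J(t) = (2*t)/(t + 1) = (2*t)/(1 + t) = 2*t/(1 + t))
(-42993 - 16741)/(47157 + J(-193)) = (-42993 - 16741)/(47157 + 2*(-193)/(1 - 193)) = -59734/(47157 + 2*(-193)/(-192)) = -59734/(47157 + 2*(-193)*(-1/192)) = -59734/(47157 + 193/96) = -59734/4527265/96 = -59734*96/4527265 = -5734464/4527265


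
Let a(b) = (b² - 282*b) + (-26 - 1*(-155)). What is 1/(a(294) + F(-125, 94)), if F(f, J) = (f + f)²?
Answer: 1/66157 ≈ 1.5116e-5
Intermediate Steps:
a(b) = 129 + b² - 282*b (a(b) = (b² - 282*b) + (-26 + 155) = (b² - 282*b) + 129 = 129 + b² - 282*b)
F(f, J) = 4*f² (F(f, J) = (2*f)² = 4*f²)
1/(a(294) + F(-125, 94)) = 1/((129 + 294² - 282*294) + 4*(-125)²) = 1/((129 + 86436 - 82908) + 4*15625) = 1/(3657 + 62500) = 1/66157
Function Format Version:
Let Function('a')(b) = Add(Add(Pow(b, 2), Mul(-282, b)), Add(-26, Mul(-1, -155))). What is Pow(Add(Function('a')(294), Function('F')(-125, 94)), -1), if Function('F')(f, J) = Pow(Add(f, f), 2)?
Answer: Rational(1, 66157) ≈ 1.5116e-5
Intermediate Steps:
Function('a')(b) = Add(129, Pow(b, 2), Mul(-282, b)) (Function('a')(b) = Add(Add(Pow(b, 2), Mul(-282, b)), Add(-26, 155)) = Add(Add(Pow(b, 2), Mul(-282, b)), 129) = Add(129, Pow(b, 2), Mul(-282, b)))
Function('F')(f, J) = Mul(4, Pow(f, 2)) (Function('F')(f, J) = Pow(Mul(2, f), 2) = Mul(4, Pow(f, 2)))
Pow(Add(Function('a')(294), Function('F')(-125, 94)), -1) = Pow(Add(Add(129, Pow(294, 2), Mul(-282, 294)), Mul(4, Pow(-125, 2))), -1) = Pow(Add(Add(129, 86436, -82908), Mul(4, 15625)), -1) = Pow(Add(3657, 62500), -1) = Pow(66157, -1) = Rational(1, 66157)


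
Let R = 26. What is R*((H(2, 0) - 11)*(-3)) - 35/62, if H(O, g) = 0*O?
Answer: 53161/62 ≈ 857.44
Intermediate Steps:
H(O, g) = 0
R*((H(2, 0) - 11)*(-3)) - 35/62 = 26*((0 - 11)*(-3)) - 35/62 = 26*(-11*(-3)) - 35*1/62 = 26*33 - 35/62 = 858 - 35/62 = 53161/62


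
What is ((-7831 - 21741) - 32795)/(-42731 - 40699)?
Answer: 20789/27810 ≈ 0.74754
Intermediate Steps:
((-7831 - 21741) - 32795)/(-42731 - 40699) = (-29572 - 32795)/(-83430) = -62367*(-1/83430) = 20789/27810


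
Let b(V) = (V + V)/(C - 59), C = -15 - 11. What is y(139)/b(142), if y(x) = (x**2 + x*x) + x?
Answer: -3296385/284 ≈ -11607.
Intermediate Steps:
C = -26
y(x) = x + 2*x**2 (y(x) = (x**2 + x**2) + x = 2*x**2 + x = x + 2*x**2)
b(V) = -2*V/85 (b(V) = (V + V)/(-26 - 59) = (2*V)/(-85) = (2*V)*(-1/85) = -2*V/85)
y(139)/b(142) = (139*(1 + 2*139))/((-2/85*142)) = (139*(1 + 278))/(-284/85) = (139*279)*(-85/284) = 38781*(-85/284) = -3296385/284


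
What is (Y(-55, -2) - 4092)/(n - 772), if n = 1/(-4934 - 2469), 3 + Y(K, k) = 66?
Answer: 9942229/1905039 ≈ 5.2189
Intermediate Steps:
Y(K, k) = 63 (Y(K, k) = -3 + 66 = 63)
n = -1/7403 (n = 1/(-7403) = -1/7403 ≈ -0.00013508)
(Y(-55, -2) - 4092)/(n - 772) = (63 - 4092)/(-1/7403 - 772) = -4029/(-5715117/7403) = -4029*(-7403/5715117) = 9942229/1905039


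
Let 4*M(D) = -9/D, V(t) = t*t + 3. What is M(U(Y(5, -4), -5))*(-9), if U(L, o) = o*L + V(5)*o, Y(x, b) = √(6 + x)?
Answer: -567/3865 + 81*√11/15460 ≈ -0.12932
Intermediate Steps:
V(t) = 3 + t² (V(t) = t² + 3 = 3 + t²)
U(L, o) = 28*o + L*o (U(L, o) = o*L + (3 + 5²)*o = L*o + (3 + 25)*o = L*o + 28*o = 28*o + L*o)
M(D) = -9/(4*D) (M(D) = (-9/D)/4 = -9/(4*D))
M(U(Y(5, -4), -5))*(-9) = -9*(-1/(5*(28 + √(6 + 5))))/4*(-9) = -9*(-1/(5*(28 + √11)))/4*(-9) = -9/(4*(-140 - 5*√11))*(-9) = 81/(4*(-140 - 5*√11))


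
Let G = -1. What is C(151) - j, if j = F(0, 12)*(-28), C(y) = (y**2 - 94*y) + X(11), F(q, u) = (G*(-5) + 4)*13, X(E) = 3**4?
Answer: 11964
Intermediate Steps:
X(E) = 81
F(q, u) = 117 (F(q, u) = (-1*(-5) + 4)*13 = (5 + 4)*13 = 9*13 = 117)
C(y) = 81 + y**2 - 94*y (C(y) = (y**2 - 94*y) + 81 = 81 + y**2 - 94*y)
j = -3276 (j = 117*(-28) = -3276)
C(151) - j = (81 + 151**2 - 94*151) - 1*(-3276) = (81 + 22801 - 14194) + 3276 = 8688 + 3276 = 11964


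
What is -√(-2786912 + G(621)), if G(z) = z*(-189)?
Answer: -I*√2904281 ≈ -1704.2*I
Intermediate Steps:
G(z) = -189*z
-√(-2786912 + G(621)) = -√(-2786912 - 189*621) = -√(-2786912 - 117369) = -√(-2904281) = -I*√2904281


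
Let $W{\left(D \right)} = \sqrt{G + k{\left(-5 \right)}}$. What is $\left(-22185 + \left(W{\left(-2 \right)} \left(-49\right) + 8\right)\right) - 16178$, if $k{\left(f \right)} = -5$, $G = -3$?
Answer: $-38355 - 98 i \sqrt{2} \approx -38355.0 - 138.59 i$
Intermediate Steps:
$W{\left(D \right)} = 2 i \sqrt{2}$ ($W{\left(D \right)} = \sqrt{-3 - 5} = \sqrt{-8} = 2 i \sqrt{2}$)
$\left(-22185 + \left(W{\left(-2 \right)} \left(-49\right) + 8\right)\right) - 16178 = \left(-22185 + \left(2 i \sqrt{2} \left(-49\right) + 8\right)\right) - 16178 = \left(-22185 + \left(- 98 i \sqrt{2} + 8\right)\right) - 16178 = \left(-22185 + \left(8 - 98 i \sqrt{2}\right)\right) - 16178 = \left(-22177 - 98 i \sqrt{2}\right) - 16178 = -38355 - 98 i \sqrt{2}$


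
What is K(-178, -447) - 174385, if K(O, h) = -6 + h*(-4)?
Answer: -172603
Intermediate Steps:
K(O, h) = -6 - 4*h
K(-178, -447) - 174385 = (-6 - 4*(-447)) - 174385 = (-6 + 1788) - 174385 = 1782 - 174385 = -172603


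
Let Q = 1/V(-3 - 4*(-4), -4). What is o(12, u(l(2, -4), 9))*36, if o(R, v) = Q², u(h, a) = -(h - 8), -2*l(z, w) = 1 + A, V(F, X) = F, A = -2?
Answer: 36/169 ≈ 0.21302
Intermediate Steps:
Q = 1/13 (Q = 1/(-3 - 4*(-4)) = 1/(-3 + 16) = 1/13 ≈ 0.076923)
l(z, w) = ½ (l(z, w) = -(1 - 2)/2 = -½*(-1) = ½)
u(h, a) = 8 - h (u(h, a) = -(-8 + h) = 8 - h)
o(R, v) = 1/169 (o(R, v) = (1/13)² = 1/169)
o(12, u(l(2, -4), 9))*36 = (1/169)*36 = 36/169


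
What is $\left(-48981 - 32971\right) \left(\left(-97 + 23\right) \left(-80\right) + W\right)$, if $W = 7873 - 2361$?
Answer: $-936875264$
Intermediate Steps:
$W = 5512$ ($W = 7873 - 2361 = 5512$)
$\left(-48981 - 32971\right) \left(\left(-97 + 23\right) \left(-80\right) + W\right) = \left(-48981 - 32971\right) \left(\left(-97 + 23\right) \left(-80\right) + 5512\right) = - 81952 \left(\left(-74\right) \left(-80\right) + 5512\right) = - 81952 \left(5920 + 5512\right) = \left(-81952\right) 11432 = -936875264$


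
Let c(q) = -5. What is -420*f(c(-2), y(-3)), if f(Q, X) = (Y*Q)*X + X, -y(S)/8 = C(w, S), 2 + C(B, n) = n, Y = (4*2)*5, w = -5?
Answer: 3343200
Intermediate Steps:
Y = 40 (Y = 8*5 = 40)
C(B, n) = -2 + n
y(S) = 16 - 8*S (y(S) = -8*(-2 + S) = 16 - 8*S)
f(Q, X) = X + 40*Q*X (f(Q, X) = (40*Q)*X + X = 40*Q*X + X = X + 40*Q*X)
-420*f(c(-2), y(-3)) = -420*(16 - 8*(-3))*(1 + 40*(-5)) = -420*(16 + 24)*(1 - 200) = -16800*(-199) = -420*(-7960) = 3343200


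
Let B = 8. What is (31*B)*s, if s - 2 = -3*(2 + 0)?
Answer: -992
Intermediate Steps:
s = -4 (s = 2 - 3*(2 + 0) = 2 - 3*2 = 2 - 6 = -4)
(31*B)*s = (31*8)*(-4) = 248*(-4) = -992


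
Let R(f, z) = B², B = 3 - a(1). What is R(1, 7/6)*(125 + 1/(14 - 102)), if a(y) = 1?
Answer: 10999/22 ≈ 499.95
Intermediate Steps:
B = 2 (B = 3 - 1*1 = 3 - 1 = 2)
R(f, z) = 4 (R(f, z) = 2² = 4)
R(1, 7/6)*(125 + 1/(14 - 102)) = 4*(125 + 1/(14 - 102)) = 4*(125 + 1/(-88)) = 4*(125 - 1/88) = 4*(10999/88) = 10999/22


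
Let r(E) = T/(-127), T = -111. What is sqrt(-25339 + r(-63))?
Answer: I*sqrt(408678634)/127 ≈ 159.18*I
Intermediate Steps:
r(E) = 111/127 (r(E) = -111/(-127) = -111*(-1/127) = 111/127)
sqrt(-25339 + r(-63)) = sqrt(-25339 + 111/127) = sqrt(-3217942/127) = I*sqrt(408678634)/127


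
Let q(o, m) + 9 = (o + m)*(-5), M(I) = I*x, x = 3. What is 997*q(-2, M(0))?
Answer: 997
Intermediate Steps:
M(I) = 3*I (M(I) = I*3 = 3*I)
q(o, m) = -9 - 5*m - 5*o (q(o, m) = -9 + (o + m)*(-5) = -9 + (m + o)*(-5) = -9 + (-5*m - 5*o) = -9 - 5*m - 5*o)
997*q(-2, M(0)) = 997*(-9 - 15*0 - 5*(-2)) = 997*(-9 - 5*0 + 10) = 997*(-9 + 0 + 10) = 997*1 = 997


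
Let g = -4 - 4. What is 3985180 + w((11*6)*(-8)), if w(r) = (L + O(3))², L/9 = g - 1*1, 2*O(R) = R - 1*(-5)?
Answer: 3991109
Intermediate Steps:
O(R) = 5/2 + R/2 (O(R) = (R - 1*(-5))/2 = (R + 5)/2 = (5 + R)/2 = 5/2 + R/2)
g = -8
L = -81 (L = 9*(-8 - 1*1) = 9*(-8 - 1) = 9*(-9) = -81)
w(r) = 5929 (w(r) = (-81 + (5/2 + (½)*3))² = (-81 + (5/2 + 3/2))² = (-81 + 4)² = (-77)² = 5929)
3985180 + w((11*6)*(-8)) = 3985180 + 5929 = 3991109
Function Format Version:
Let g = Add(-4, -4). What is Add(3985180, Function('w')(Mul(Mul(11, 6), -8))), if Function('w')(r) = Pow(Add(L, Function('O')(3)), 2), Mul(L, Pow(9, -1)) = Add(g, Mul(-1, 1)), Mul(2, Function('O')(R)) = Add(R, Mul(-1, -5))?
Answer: 3991109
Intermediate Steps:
Function('O')(R) = Add(Rational(5, 2), Mul(Rational(1, 2), R)) (Function('O')(R) = Mul(Rational(1, 2), Add(R, Mul(-1, -5))) = Mul(Rational(1, 2), Add(R, 5)) = Mul(Rational(1, 2), Add(5, R)) = Add(Rational(5, 2), Mul(Rational(1, 2), R)))
g = -8
L = -81 (L = Mul(9, Add(-8, Mul(-1, 1))) = Mul(9, Add(-8, -1)) = Mul(9, -9) = -81)
Function('w')(r) = 5929 (Function('w')(r) = Pow(Add(-81, Add(Rational(5, 2), Mul(Rational(1, 2), 3))), 2) = Pow(Add(-81, Add(Rational(5, 2), Rational(3, 2))), 2) = Pow(Add(-81, 4), 2) = Pow(-77, 2) = 5929)
Add(3985180, Function('w')(Mul(Mul(11, 6), -8))) = Add(3985180, 5929) = 3991109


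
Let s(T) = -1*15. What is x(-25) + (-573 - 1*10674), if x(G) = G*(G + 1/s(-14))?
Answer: -31861/3 ≈ -10620.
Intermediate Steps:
s(T) = -15
x(G) = G*(-1/15 + G) (x(G) = G*(G + 1/(-15)) = G*(G - 1/15) = G*(-1/15 + G))
x(-25) + (-573 - 1*10674) = -25*(-1/15 - 25) + (-573 - 1*10674) = -25*(-376/15) + (-573 - 10674) = 1880/3 - 11247 = -31861/3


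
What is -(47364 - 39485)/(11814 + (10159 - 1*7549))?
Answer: -7879/14424 ≈ -0.54624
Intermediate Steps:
-(47364 - 39485)/(11814 + (10159 - 1*7549)) = -7879/(11814 + (10159 - 7549)) = -7879/(11814 + 2610) = -7879/14424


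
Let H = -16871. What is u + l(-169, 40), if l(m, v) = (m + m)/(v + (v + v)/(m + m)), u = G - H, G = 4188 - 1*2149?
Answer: 63509039/3360 ≈ 18902.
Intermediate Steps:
G = 2039 (G = 4188 - 2149 = 2039)
u = 18910 (u = 2039 - 1*(-16871) = 2039 + 16871 = 18910)
l(m, v) = 2*m/(v + v/m) (l(m, v) = (2*m)/(v + (2*v)/((2*m))) = (2*m)/(v + (2*v)*(1/(2*m))) = (2*m)/(v + v/m) = 2*m/(v + v/m))
u + l(-169, 40) = 18910 + 2*(-169)²/(40*(1 - 169)) = 18910 + 2*28561*(1/40)/(-168) = 18910 + 2*28561*(1/40)*(-1/168) = 18910 - 28561/3360 = 63509039/3360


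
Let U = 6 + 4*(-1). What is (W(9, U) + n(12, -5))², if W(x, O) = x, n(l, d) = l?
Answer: 441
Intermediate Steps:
U = 2 (U = 6 - 4 = 2)
(W(9, U) + n(12, -5))² = (9 + 12)² = 21² = 441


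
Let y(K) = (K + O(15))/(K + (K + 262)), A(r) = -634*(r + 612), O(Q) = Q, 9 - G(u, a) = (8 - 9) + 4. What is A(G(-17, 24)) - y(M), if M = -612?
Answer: -376923741/962 ≈ -3.9181e+5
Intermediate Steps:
G(u, a) = 6 (G(u, a) = 9 - ((8 - 9) + 4) = 9 - (-1 + 4) = 9 - 1*3 = 9 - 3 = 6)
A(r) = -388008 - 634*r (A(r) = -634*(612 + r) = -388008 - 634*r)
y(K) = (15 + K)/(262 + 2*K) (y(K) = (K + 15)/(K + (K + 262)) = (15 + K)/(K + (262 + K)) = (15 + K)/(262 + 2*K))
A(G(-17, 24)) - y(M) = (-388008 - 634*6) - (15 - 612)/(2*(131 - 612)) = (-388008 - 3804) - (-597)/(2*(-481)) = -391812 - (-1)*(-597)/(2*481) = -391812 - 1*597/962 = -391812 - 597/962 = -376923741/962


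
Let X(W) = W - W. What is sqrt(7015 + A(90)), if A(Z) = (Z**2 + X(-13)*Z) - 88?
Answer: sqrt(15027) ≈ 122.58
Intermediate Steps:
X(W) = 0
A(Z) = -88 + Z**2 (A(Z) = (Z**2 + 0*Z) - 88 = (Z**2 + 0) - 88 = Z**2 - 88 = -88 + Z**2)
sqrt(7015 + A(90)) = sqrt(7015 + (-88 + 90**2)) = sqrt(7015 + (-88 + 8100)) = sqrt(7015 + 8012) = sqrt(15027)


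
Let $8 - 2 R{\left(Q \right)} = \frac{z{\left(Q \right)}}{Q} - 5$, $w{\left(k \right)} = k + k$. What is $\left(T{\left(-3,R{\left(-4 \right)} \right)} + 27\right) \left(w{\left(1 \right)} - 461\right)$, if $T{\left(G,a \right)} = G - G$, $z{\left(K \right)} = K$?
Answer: $-12393$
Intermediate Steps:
$w{\left(k \right)} = 2 k$
$R{\left(Q \right)} = 6$ ($R{\left(Q \right)} = 4 - \frac{\frac{Q}{Q} - 5}{2} = 4 - \frac{1 - 5}{2} = 4 - -2 = 4 + 2 = 6$)
$T{\left(G,a \right)} = 0$
$\left(T{\left(-3,R{\left(-4 \right)} \right)} + 27\right) \left(w{\left(1 \right)} - 461\right) = \left(0 + 27\right) \left(2 \cdot 1 - 461\right) = 27 \left(2 - 461\right) = 27 \left(-459\right) = -12393$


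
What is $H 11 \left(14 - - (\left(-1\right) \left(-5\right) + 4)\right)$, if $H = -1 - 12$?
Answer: $-3289$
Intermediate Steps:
$H = -13$ ($H = -1 - 12 = -13$)
$H 11 \left(14 - - (\left(-1\right) \left(-5\right) + 4)\right) = \left(-13\right) 11 \left(14 - - (\left(-1\right) \left(-5\right) + 4)\right) = - 143 \left(14 - - (5 + 4)\right) = - 143 \left(14 - \left(-1\right) 9\right) = - 143 \left(14 - -9\right) = - 143 \left(14 + 9\right) = \left(-143\right) 23 = -3289$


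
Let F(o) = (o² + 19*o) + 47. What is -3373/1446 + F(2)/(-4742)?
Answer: -4030865/1714233 ≈ -2.3514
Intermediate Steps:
F(o) = 47 + o² + 19*o
-3373/1446 + F(2)/(-4742) = -3373/1446 + (47 + 2² + 19*2)/(-4742) = -3373*1/1446 + (47 + 4 + 38)*(-1/4742) = -3373/1446 + 89*(-1/4742) = -3373/1446 - 89/4742 = -4030865/1714233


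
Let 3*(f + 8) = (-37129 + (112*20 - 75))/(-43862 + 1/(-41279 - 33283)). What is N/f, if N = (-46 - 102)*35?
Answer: 4235217786275/6323628076 ≈ 669.75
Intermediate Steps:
f = -25294512304/3270438445 (f = -8 + ((-37129 + (112*20 - 75))/(-43862 + 1/(-41279 - 33283)))/3 = -8 + ((-37129 + (2240 - 75))/(-43862 + 1/(-74562)))/3 = -8 + ((-37129 + 2165)/(-43862 - 1/74562))/3 = -8 + (-34964/(-3270438445/74562))/3 = -8 + (-34964*(-74562/3270438445))/3 = -8 + (⅓)*(2606985768/3270438445) = -8 + 868995256/3270438445 = -25294512304/3270438445 ≈ -7.7343)
N = -5180 (N = -148*35 = -5180)
N/f = -5180/(-25294512304/3270438445) = -5180*(-3270438445/25294512304) = 4235217786275/6323628076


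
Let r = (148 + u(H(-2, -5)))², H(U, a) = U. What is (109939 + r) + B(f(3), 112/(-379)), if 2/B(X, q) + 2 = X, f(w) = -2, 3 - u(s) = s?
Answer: 266695/2 ≈ 1.3335e+5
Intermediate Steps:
u(s) = 3 - s
B(X, q) = 2/(-2 + X)
r = 23409 (r = (148 + (3 - 1*(-2)))² = (148 + (3 + 2))² = (148 + 5)² = 153² = 23409)
(109939 + r) + B(f(3), 112/(-379)) = (109939 + 23409) + 2/(-2 - 2) = 133348 + 2/(-4) = 133348 + 2*(-¼) = 133348 - ½ = 266695/2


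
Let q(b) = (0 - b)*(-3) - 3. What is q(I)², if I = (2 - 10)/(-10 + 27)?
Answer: 5625/289 ≈ 19.464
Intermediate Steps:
I = -8/17 ≈ -0.47059
q(b) = -3 + 3*b (q(b) = -b*(-3) - 3 = 3*b - 3 = -3 + 3*b)
q(I)² = (-3 + 3*(-8/17))² = (-3 - 24/17)² = (-75/17)² = 5625/289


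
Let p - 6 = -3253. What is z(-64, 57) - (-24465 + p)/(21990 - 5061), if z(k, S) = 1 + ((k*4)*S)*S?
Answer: -14080549535/16929 ≈ -8.3174e+5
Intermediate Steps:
z(k, S) = 1 + 4*k*S² (z(k, S) = 1 + ((4*k)*S)*S = 1 + (4*S*k)*S = 1 + 4*k*S²)
p = -3247 (p = 6 - 3253 = -3247)
z(-64, 57) - (-24465 + p)/(21990 - 5061) = (1 + 4*(-64)*57²) - (-24465 - 3247)/(21990 - 5061) = (1 + 4*(-64)*3249) - (-27712)/16929 = (1 - 831744) - (-27712)/16929 = -831743 - 1*(-27712/16929) = -831743 + 27712/16929 = -14080549535/16929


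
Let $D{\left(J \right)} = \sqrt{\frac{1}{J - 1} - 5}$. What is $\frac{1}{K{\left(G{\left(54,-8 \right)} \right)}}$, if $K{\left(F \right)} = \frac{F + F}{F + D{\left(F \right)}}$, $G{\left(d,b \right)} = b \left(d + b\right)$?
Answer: $\frac{1}{2} - \frac{i \sqrt{75686}}{90528} \approx 0.5 - 0.003039 i$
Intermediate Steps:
$D{\left(J \right)} = \sqrt{-5 + \frac{1}{-1 + J}}$ ($D{\left(J \right)} = \sqrt{\frac{1}{-1 + J} - 5} = \sqrt{-5 + \frac{1}{-1 + J}}$)
$G{\left(d,b \right)} = b \left(b + d\right)$
$K{\left(F \right)} = \frac{2 F}{F + \sqrt{\frac{6 - 5 F}{-1 + F}}}$ ($K{\left(F \right)} = \frac{F + F}{F + \sqrt{\frac{6 - 5 F}{-1 + F}}} = \frac{2 F}{F + \sqrt{\frac{6 - 5 F}{-1 + F}}}$)
$\frac{1}{K{\left(G{\left(54,-8 \right)} \right)}} = \frac{1}{2 \left(- 8 \left(-8 + 54\right)\right) \frac{1}{- 8 \left(-8 + 54\right) + \sqrt{\frac{6 - 5 \left(- 8 \left(-8 + 54\right)\right)}{-1 - 8 \left(-8 + 54\right)}}}} = \frac{1}{2 \left(\left(-8\right) 46\right) \frac{1}{\left(-8\right) 46 + \sqrt{\frac{6 - 5 \left(\left(-8\right) 46\right)}{-1 - 368}}}} = \frac{1}{2 \left(-368\right) \frac{1}{-368 + \sqrt{\frac{6 - -1840}{-1 - 368}}}} = \frac{1}{2 \left(-368\right) \frac{1}{-368 + \sqrt{\frac{6 + 1840}{-369}}}} = \frac{1}{2 \left(-368\right) \frac{1}{-368 + \sqrt{\left(- \frac{1}{369}\right) 1846}}} = \frac{1}{2 \left(-368\right) \frac{1}{-368 + \sqrt{- \frac{1846}{369}}}} = \frac{1}{2 \left(-368\right) \frac{1}{-368 + \frac{i \sqrt{75686}}{123}}} = \frac{1}{\left(-736\right) \frac{1}{-368 + \frac{i \sqrt{75686}}{123}}} = \frac{1}{2} - \frac{i \sqrt{75686}}{90528}$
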